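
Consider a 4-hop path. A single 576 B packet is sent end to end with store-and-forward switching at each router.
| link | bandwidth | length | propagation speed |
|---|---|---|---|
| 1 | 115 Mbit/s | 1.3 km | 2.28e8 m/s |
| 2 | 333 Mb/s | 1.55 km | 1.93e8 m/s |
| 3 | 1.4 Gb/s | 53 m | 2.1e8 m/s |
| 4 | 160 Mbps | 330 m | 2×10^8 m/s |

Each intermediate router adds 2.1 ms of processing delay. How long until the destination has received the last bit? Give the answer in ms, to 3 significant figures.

L = 576 × 8 = 4608 bits.
Transmission delays (L/R per hop): 0.0400696, 0.0138378, 0.00329143, 0.0288 ms; sum = 0.0859988 ms.
Propagation delays (d/s per hop): 0.00570175, 0.00803109, 0.000252381, 0.00165 ms; sum = 0.0156352 ms.
Processing at 3 router(s): 3 × 2.1 ms = 6.3 ms.
End-to-end = 6.40 ms.

6.40 ms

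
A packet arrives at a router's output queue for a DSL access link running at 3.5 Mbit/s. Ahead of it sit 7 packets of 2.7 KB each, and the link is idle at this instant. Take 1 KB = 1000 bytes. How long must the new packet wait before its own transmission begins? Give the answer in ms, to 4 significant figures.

Each queued packet: L/R = 21600/3500000 = 6.17143 ms.
7 queued → 43.2 ms.
Queuing delay = 43.20 ms.

43.20 ms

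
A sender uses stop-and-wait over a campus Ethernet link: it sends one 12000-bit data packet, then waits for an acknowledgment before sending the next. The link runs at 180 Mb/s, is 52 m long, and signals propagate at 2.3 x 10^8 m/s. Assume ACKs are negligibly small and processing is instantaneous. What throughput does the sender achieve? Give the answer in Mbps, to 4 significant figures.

t_tx = L/R = 12000/180000000 = 6.66667e-05 s.
t_prop = 52/2.3e+08 = 2.26087e-07 s; RTT = 4.52174e-07 s.
Cycle = t_tx + RTT = 6.71188e-05 s.
Throughput = L / cycle = 12000 / 6.71188e-05 = 178.8 Mbps.

178.8 Mbps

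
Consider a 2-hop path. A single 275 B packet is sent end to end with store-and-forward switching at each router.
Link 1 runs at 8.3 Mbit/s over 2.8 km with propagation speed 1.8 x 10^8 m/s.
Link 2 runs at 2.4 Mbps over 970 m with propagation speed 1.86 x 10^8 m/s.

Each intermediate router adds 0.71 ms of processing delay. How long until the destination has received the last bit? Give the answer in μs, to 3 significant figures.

L = 275 × 8 = 2200 bits.
Transmission delays (L/R per hop): 265.06, 916.667 μs; sum = 1181.73 μs.
Propagation delays (d/s per hop): 15.5556, 5.21505 μs; sum = 20.7706 μs.
Processing at 1 router(s): 1 × 0.71 ms = 710 μs.
End-to-end = 1910 μs.

1910 μs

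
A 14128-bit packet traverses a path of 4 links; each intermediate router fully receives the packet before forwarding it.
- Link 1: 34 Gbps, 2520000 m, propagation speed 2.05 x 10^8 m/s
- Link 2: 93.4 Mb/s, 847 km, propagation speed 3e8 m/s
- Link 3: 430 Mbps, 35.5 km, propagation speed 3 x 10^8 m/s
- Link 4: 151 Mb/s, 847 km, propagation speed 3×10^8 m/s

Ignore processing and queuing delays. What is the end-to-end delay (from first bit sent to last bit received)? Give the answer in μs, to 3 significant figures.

18300 μs

Transmission delays (L/R per hop): 0.415529, 151.263, 32.8558, 93.5629 μs; sum = 278.098 μs.
Propagation delays (d/s per hop): 12292.7, 2823.33, 118.333, 2823.33 μs; sum = 18057.7 μs.
End-to-end = 18300 μs.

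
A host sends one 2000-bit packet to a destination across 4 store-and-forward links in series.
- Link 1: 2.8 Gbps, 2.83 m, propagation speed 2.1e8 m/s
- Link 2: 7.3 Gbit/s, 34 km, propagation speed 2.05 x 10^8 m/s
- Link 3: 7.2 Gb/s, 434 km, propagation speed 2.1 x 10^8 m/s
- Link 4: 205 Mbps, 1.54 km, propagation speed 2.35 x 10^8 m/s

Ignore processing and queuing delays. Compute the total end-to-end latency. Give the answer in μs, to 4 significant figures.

2250 μs

Transmission delays (L/R per hop): 0.714286, 0.273973, 0.277778, 9.7561 μs; sum = 11.0221 μs.
Propagation delays (d/s per hop): 0.0134762, 165.854, 2066.67, 6.55319 μs; sum = 2239.09 μs.
End-to-end = 2250 μs.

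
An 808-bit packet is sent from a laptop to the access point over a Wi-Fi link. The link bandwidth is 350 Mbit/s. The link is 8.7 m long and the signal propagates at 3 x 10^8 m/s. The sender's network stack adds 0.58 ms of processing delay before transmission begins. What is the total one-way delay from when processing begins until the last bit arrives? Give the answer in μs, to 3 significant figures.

Transmission delay = L/R = 808 / 350000000 = 2.30857 μs.
Propagation delay = d/s = 8.7 m / 300000000 m/s = 0.029 μs.
Plus processing delay 0.58 ms = 580 μs.
Total = 582 μs.

582 μs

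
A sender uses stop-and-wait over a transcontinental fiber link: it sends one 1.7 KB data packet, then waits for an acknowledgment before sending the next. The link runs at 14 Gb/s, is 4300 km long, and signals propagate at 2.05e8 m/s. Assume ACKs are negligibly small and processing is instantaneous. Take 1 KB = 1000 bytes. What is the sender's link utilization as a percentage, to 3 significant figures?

0.00232 %

t_tx = L/R = 13600/14000000000 = 9.71429e-07 s.
t_prop = 4300000/2.05e+08 = 0.0209756 s; RTT = 0.0419512 s.
Cycle = t_tx + RTT = 0.0419522 s.
Utilization = t_tx / cycle = 9.71429e-07/0.0419522 = 0.00232 %.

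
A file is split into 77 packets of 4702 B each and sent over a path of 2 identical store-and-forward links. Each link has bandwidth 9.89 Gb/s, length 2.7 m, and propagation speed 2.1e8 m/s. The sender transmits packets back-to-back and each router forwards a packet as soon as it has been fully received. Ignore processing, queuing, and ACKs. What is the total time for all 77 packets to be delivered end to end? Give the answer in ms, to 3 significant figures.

Per-hop transmission t_tx = L/R = 37616/9890000000 = 0.00380344 ms.
Per-hop propagation t_prop = 2.7/210000000 = 1.28571e-05 ms.
Pipeline fill: first packet needs 2·t_tx to clear all hops; remaining 76 packets each add one t_tx.
Total = (2+77-1)·t_tx + 2·t_prop = 78·0.00380344 + 2·1.28571e-05 = 0.297 ms.

0.297 ms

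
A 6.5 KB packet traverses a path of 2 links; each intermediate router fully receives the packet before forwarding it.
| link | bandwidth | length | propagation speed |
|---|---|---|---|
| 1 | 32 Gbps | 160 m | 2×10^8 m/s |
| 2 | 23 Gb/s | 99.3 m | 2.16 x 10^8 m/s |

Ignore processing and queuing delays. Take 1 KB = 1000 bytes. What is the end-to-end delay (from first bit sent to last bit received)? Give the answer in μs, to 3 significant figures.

5.15 μs

L = 52000 bits.
Transmission delays (L/R per hop): 1.625, 2.26087 μs; sum = 3.88587 μs.
Propagation delays (d/s per hop): 0.8, 0.459722 μs; sum = 1.25972 μs.
End-to-end = 5.15 μs.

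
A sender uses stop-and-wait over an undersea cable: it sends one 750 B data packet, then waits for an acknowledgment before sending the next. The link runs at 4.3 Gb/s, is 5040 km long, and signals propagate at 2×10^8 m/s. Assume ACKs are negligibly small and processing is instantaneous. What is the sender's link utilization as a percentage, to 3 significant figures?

t_tx = L/R = 6000/4300000000 = 1.39535e-06 s.
t_prop = 5040000/200000000 = 0.0252 s; RTT = 0.0504 s.
Cycle = t_tx + RTT = 0.0504014 s.
Utilization = t_tx / cycle = 1.39535e-06/0.0504014 = 0.00277 %.

0.00277 %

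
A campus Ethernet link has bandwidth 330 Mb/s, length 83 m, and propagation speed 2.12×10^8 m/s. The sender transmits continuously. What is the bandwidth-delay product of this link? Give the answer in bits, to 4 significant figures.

Propagation delay = 83 / 212000000 = 3.91509e-07 s.
BDP = R × t_prop = 330000000 × 3.91509e-07 = 129.198 bits.

129.2 bits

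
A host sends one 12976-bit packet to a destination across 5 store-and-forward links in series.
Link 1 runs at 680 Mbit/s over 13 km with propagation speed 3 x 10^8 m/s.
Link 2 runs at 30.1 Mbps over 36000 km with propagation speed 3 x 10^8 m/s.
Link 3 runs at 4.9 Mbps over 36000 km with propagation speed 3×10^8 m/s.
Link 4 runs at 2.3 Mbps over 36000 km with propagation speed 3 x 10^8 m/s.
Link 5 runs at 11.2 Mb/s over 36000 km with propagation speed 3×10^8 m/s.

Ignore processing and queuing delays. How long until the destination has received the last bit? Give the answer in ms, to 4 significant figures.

489.9 ms

Transmission delays (L/R per hop): 0.0190824, 0.431096, 2.64816, 5.64174, 1.15857 ms; sum = 9.89865 ms.
Propagation delays (d/s per hop): 0.0433333, 120, 120, 120, 120 ms; sum = 480.043 ms.
End-to-end = 489.9 ms.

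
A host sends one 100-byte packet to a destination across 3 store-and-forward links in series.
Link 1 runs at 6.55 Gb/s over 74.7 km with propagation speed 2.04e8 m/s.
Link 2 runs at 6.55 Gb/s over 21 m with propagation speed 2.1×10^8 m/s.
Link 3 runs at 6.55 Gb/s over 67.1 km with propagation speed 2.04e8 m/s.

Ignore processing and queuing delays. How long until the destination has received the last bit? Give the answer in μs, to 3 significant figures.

L = 100 × 8 = 800 bits.
Transmission delay per hop = L/R = 800/6550000000 = 0.122137 μs; 3 hops → 0.366412 μs.
Propagation delays (d/s per hop): 366.176, 0.1, 328.922 μs; sum = 695.198 μs.
End-to-end = 696 μs.

696 μs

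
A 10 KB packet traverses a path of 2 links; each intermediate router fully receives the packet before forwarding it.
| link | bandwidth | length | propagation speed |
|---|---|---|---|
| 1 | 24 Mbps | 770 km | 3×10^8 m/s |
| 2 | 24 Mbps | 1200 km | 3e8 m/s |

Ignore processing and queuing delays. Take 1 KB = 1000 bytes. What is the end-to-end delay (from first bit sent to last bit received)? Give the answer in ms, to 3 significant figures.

L = 80000 bits.
Transmission delay per hop = L/R = 80000/24000000 = 3.33333 ms; 2 hops → 6.66667 ms.
Propagation delays (d/s per hop): 2.56667, 4 ms; sum = 6.56667 ms.
End-to-end = 13.2 ms.

13.2 ms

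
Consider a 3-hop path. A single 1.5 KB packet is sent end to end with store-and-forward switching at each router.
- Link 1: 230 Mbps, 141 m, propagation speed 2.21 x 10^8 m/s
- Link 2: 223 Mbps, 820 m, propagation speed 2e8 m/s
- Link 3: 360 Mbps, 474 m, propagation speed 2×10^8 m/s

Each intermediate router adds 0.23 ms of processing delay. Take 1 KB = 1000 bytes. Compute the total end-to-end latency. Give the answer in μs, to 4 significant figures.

606.4 μs

L = 12000 bits.
Transmission delays (L/R per hop): 52.1739, 53.8117, 33.3333 μs; sum = 139.319 μs.
Propagation delays (d/s per hop): 0.638009, 4.1, 2.37 μs; sum = 7.10801 μs.
Processing at 2 router(s): 2 × 0.23 ms = 460 μs.
End-to-end = 606.4 μs.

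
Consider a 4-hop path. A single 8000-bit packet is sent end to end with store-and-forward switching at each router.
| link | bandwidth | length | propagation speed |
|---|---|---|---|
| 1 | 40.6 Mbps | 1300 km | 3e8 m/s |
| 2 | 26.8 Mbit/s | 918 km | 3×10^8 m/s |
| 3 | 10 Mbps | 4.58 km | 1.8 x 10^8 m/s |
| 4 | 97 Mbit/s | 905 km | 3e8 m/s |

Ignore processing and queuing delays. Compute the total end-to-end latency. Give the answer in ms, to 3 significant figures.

Transmission delays (L/R per hop): 0.197044, 0.298507, 0.8, 0.0824742 ms; sum = 1.37803 ms.
Propagation delays (d/s per hop): 4.33333, 3.06, 0.0254444, 3.01667 ms; sum = 10.4354 ms.
End-to-end = 11.8 ms.

11.8 ms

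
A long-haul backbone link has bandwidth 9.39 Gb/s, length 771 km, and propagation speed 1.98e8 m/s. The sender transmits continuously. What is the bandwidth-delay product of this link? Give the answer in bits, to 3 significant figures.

Propagation delay = 771000 / 198000000 = 0.00389394 s.
BDP = R × t_prop = 9390000000 × 0.00389394 = 36564100 bits.

36600000 bits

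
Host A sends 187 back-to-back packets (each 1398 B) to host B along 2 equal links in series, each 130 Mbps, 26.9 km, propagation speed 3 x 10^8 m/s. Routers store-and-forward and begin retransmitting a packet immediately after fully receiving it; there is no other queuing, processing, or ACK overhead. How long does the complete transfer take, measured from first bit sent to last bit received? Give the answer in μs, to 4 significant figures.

16350 μs

Per-hop transmission t_tx = L/R = 11184/130000000 = 86.0308 μs.
Per-hop propagation t_prop = 26900/300000000 = 89.6667 μs.
Pipeline fill: first packet needs 2·t_tx to clear all hops; remaining 186 packets each add one t_tx.
Total = (2+187-1)·t_tx + 2·t_prop = 188·86.0308 + 2·89.6667 = 16350 μs.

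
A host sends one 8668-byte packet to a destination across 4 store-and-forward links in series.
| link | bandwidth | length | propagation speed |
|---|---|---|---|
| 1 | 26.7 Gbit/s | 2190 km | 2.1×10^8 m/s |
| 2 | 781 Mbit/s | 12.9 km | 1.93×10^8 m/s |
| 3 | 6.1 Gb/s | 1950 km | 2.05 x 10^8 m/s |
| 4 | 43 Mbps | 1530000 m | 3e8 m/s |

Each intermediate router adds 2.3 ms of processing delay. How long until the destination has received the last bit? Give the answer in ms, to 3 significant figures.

33.7 ms

L = 8668 × 8 = 69344 bits.
Transmission delays (L/R per hop): 0.00259715, 0.0887887, 0.0113679, 1.61265 ms; sum = 1.7154 ms.
Propagation delays (d/s per hop): 10.4286, 0.0668394, 9.5122, 5.1 ms; sum = 25.1076 ms.
Processing at 3 router(s): 3 × 2.3 ms = 6.9 ms.
End-to-end = 33.7 ms.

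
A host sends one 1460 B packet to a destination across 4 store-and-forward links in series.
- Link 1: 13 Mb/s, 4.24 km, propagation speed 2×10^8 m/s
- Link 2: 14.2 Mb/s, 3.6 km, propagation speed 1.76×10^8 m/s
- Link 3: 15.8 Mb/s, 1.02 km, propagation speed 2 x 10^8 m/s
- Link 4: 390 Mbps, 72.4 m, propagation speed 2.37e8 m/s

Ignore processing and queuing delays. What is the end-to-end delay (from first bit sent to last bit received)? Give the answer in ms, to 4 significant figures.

2.537 ms

L = 1460 × 8 = 11680 bits.
Transmission delays (L/R per hop): 0.898462, 0.822535, 0.739241, 0.0299487 ms; sum = 2.49019 ms.
Propagation delays (d/s per hop): 0.0212, 0.0204545, 0.0051, 0.000305485 ms; sum = 0.04706 ms.
End-to-end = 2.537 ms.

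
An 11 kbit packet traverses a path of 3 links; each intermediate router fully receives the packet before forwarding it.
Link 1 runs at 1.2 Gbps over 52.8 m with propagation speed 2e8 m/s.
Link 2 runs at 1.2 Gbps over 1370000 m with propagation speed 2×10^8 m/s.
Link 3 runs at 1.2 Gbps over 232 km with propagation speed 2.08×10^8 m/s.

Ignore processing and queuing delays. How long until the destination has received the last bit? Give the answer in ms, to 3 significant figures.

7.99 ms

L = 11000 bits.
Transmission delay per hop = L/R = 11000/1200000000 = 0.00916667 ms; 3 hops → 0.0275 ms.
Propagation delays (d/s per hop): 0.000264, 6.85, 1.11538 ms; sum = 7.96565 ms.
End-to-end = 7.99 ms.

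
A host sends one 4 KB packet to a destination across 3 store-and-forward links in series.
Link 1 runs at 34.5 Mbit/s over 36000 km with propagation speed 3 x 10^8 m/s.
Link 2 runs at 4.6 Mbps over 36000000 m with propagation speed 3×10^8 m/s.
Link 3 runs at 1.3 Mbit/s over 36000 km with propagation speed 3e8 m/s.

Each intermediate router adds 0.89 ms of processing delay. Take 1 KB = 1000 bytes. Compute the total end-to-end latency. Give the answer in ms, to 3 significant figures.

394 ms

L = 32000 bits.
Transmission delays (L/R per hop): 0.927536, 6.95652, 24.6154 ms; sum = 32.4994 ms.
Propagation delays (d/s per hop): 120, 120, 120 ms; sum = 360 ms.
Processing at 2 router(s): 2 × 0.89 ms = 1.78 ms.
End-to-end = 394 ms.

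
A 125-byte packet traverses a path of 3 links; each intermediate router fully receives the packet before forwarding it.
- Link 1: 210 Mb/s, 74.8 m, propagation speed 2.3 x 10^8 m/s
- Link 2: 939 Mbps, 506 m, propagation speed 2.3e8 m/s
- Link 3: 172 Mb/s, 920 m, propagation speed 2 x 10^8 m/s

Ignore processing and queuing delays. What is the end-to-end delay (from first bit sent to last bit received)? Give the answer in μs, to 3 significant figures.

L = 125 × 8 = 1000 bits.
Transmission delays (L/R per hop): 4.7619, 1.06496, 5.81395 μs; sum = 11.6408 μs.
Propagation delays (d/s per hop): 0.325217, 2.2, 4.6 μs; sum = 7.12522 μs.
End-to-end = 18.8 μs.

18.8 μs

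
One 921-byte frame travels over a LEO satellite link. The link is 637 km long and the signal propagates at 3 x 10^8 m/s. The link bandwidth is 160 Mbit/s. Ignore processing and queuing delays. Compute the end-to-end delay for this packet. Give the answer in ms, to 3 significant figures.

L = 921 × 8 = 7368 bits.
Transmission delay = L/R = 7368 / 160000000 = 0.04605 ms.
Propagation delay = d/s = 637000 m / 300000000 m/s = 2.12333 ms.
Total = 2.17 ms.

2.17 ms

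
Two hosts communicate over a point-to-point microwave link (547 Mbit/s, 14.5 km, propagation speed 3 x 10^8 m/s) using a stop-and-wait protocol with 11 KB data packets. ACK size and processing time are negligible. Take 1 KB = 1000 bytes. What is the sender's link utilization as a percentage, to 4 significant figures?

62.47 %

t_tx = L/R = 88000/547000000 = 0.000160878 s.
t_prop = 14500/300000000 = 4.83333e-05 s; RTT = 9.66667e-05 s.
Cycle = t_tx + RTT = 0.000257544 s.
Utilization = t_tx / cycle = 0.000160878/0.000257544 = 62.47 %.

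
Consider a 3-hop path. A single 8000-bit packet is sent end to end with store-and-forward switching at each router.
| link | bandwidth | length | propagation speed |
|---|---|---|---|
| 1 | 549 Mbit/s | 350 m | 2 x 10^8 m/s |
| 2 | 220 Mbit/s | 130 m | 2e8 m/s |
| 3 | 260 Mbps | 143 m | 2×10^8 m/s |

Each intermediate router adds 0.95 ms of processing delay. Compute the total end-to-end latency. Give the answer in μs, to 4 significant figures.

Transmission delays (L/R per hop): 14.5719, 36.3636, 30.7692 μs; sum = 81.7048 μs.
Propagation delays (d/s per hop): 1.75, 0.65, 0.715 μs; sum = 3.115 μs.
Processing at 2 router(s): 2 × 0.95 ms = 1900 μs.
End-to-end = 1985 μs.

1985 μs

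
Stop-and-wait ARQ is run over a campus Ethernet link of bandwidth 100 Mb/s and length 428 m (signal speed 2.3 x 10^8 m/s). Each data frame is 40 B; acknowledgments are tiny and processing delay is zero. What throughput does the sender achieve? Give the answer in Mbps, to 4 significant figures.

46.23 Mbps

t_tx = L/R = 320/100000000 = 3.2e-06 s.
t_prop = 428/2.3e+08 = 1.86087e-06 s; RTT = 3.72174e-06 s.
Cycle = t_tx + RTT = 6.92174e-06 s.
Throughput = L / cycle = 320 / 6.92174e-06 = 46.23 Mbps.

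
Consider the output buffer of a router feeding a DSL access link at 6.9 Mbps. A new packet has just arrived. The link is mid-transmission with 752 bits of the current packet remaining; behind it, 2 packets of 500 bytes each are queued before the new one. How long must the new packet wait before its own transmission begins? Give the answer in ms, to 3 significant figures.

1.27 ms

Each queued packet: L/R = 4000/6900000 = 0.57971 ms.
2 queued → 1.15942 ms.
Plus remaining 752 bits of current packet: 0.108986 ms.
Queuing delay = 1.27 ms.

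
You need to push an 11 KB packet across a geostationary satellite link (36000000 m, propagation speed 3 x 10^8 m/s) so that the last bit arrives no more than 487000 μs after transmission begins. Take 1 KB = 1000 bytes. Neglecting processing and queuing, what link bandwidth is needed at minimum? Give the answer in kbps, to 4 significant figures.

L = 88000 bits.
Propagation delay = 36000000 / 300000000 = 120000 μs.
Transmission budget = 487000 − 120000 = 367000 μs.
R ≥ L / t_tx = 88000 bits / 0.367 s = 239.8 kbps.

239.8 kbps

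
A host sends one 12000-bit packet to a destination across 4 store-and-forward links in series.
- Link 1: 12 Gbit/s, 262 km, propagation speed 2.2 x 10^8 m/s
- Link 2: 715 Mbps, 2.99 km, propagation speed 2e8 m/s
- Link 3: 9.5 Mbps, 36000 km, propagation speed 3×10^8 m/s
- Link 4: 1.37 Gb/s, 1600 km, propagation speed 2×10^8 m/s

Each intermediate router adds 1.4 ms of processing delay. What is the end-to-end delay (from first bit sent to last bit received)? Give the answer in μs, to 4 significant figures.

134700 μs

Transmission delays (L/R per hop): 1, 16.7832, 1263.16, 8.75912 μs; sum = 1289.7 μs.
Propagation delays (d/s per hop): 1190.91, 14.95, 120000, 8000 μs; sum = 129206 μs.
Processing at 3 router(s): 3 × 1.4 ms = 4200 μs.
End-to-end = 134700 μs.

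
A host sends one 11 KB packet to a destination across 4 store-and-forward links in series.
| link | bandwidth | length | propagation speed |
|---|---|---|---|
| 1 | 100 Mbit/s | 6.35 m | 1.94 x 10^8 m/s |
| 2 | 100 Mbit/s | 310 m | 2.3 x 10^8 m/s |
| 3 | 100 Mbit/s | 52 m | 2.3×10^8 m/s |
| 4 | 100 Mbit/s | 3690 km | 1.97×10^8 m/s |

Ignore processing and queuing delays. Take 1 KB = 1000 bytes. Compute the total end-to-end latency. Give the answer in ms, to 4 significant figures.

L = 88000 bits.
Transmission delay per hop = L/R = 88000/100000000 = 0.88 ms; 4 hops → 3.52 ms.
Propagation delays (d/s per hop): 3.2732e-05, 0.00134783, 0.000226087, 18.731 ms; sum = 18.7326 ms.
End-to-end = 22.25 ms.

22.25 ms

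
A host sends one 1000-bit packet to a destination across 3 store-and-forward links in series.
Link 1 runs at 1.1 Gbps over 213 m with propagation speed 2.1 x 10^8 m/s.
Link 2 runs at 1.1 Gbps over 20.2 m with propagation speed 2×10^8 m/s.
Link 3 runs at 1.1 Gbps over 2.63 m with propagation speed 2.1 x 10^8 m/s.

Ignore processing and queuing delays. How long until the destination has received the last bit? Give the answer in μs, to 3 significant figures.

Transmission delay per hop = L/R = 1000/1100000000 = 0.909091 μs; 3 hops → 2.72727 μs.
Propagation delays (d/s per hop): 1.01429, 0.101, 0.0125238 μs; sum = 1.12781 μs.
End-to-end = 3.86 μs.

3.86 μs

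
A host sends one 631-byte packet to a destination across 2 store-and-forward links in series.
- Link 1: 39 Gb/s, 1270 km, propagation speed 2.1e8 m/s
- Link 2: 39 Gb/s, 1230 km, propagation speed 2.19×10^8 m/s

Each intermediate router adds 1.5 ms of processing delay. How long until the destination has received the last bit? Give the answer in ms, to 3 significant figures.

13.2 ms

L = 631 × 8 = 5048 bits.
Transmission delay per hop = L/R = 5048/39000000000 = 0.000129436 ms; 2 hops → 0.000258872 ms.
Propagation delays (d/s per hop): 6.04762, 5.61644 ms; sum = 11.6641 ms.
Processing at 1 router(s): 1 × 1.5 ms = 1.5 ms.
End-to-end = 13.2 ms.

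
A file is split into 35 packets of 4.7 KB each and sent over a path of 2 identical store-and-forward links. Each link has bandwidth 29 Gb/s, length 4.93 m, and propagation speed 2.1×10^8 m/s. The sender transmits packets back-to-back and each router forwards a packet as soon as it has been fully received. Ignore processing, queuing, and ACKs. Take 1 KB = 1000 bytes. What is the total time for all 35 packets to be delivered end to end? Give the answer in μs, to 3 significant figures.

Per-hop transmission t_tx = L/R = 37600/29000000000 = 1.29655 μs.
Per-hop propagation t_prop = 4.93/210000000 = 0.0234762 μs.
Pipeline fill: first packet needs 2·t_tx to clear all hops; remaining 34 packets each add one t_tx.
Total = (2+35-1)·t_tx + 2·t_prop = 36·1.29655 + 2·0.0234762 = 46.7 μs.

46.7 μs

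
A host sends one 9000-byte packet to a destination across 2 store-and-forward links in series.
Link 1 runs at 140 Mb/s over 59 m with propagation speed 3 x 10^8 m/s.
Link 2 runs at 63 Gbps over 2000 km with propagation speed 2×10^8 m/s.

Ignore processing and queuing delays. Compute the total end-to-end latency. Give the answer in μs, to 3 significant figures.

10500 μs

L = 9000 × 8 = 72000 bits.
Transmission delays (L/R per hop): 514.286, 1.14286 μs; sum = 515.429 μs.
Propagation delays (d/s per hop): 0.196667, 10000 μs; sum = 10000.2 μs.
End-to-end = 10500 μs.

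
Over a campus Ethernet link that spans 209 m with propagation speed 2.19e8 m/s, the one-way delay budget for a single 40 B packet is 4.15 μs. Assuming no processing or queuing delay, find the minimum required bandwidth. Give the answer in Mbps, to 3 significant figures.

100 Mbps

L = 320 bits.
Propagation delay = 209 / 219000000 = 0.954338 μs.
Transmission budget = 4.15 − 0.954338 = 3.19566 μs.
R ≥ L / t_tx = 320 bits / 3.19566e-06 s = 100 Mbps.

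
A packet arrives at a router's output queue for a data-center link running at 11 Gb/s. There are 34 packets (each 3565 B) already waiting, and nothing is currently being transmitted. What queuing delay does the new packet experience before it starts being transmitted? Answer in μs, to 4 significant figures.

88.15 μs

Each queued packet: L/R = 28520/11000000000 = 2.59273 μs.
34 queued → 88.1527 μs.
Queuing delay = 88.15 μs.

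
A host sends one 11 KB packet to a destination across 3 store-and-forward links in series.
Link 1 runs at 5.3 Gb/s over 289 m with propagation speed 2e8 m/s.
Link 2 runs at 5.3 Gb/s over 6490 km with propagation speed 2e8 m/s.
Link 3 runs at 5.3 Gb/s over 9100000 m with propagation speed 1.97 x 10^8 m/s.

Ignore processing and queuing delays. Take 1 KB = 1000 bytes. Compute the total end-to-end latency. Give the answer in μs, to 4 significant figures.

L = 88000 bits.
Transmission delay per hop = L/R = 88000/5300000000 = 16.6038 μs; 3 hops → 49.8113 μs.
Propagation delays (d/s per hop): 1.445, 32450, 46192.9 μs; sum = 78644.3 μs.
End-to-end = 78690 μs.

78690 μs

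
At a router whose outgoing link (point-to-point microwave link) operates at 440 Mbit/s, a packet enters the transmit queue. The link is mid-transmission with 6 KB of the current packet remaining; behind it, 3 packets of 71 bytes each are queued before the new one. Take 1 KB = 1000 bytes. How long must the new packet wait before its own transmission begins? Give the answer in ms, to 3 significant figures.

0.113 ms

Each queued packet: L/R = 568/440000000 = 0.00129091 ms.
3 queued → 0.00387273 ms.
Plus remaining 48000 bits of current packet: 0.109091 ms.
Queuing delay = 0.113 ms.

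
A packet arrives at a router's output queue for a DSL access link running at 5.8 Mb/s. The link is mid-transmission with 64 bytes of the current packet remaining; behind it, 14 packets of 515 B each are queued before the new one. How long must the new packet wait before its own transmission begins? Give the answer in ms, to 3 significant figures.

10.0 ms

Each queued packet: L/R = 4120/5800000 = 0.710345 ms.
14 queued → 9.94483 ms.
Plus remaining 512 bits of current packet: 0.0882759 ms.
Queuing delay = 10.0 ms.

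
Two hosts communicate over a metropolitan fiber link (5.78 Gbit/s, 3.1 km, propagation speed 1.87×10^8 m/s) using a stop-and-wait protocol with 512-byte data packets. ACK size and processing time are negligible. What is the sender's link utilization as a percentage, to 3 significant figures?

t_tx = L/R = 4096/5780000000 = 7.08651e-07 s.
t_prop = 3100/187000000 = 1.65775e-05 s; RTT = 3.31551e-05 s.
Cycle = t_tx + RTT = 3.38637e-05 s.
Utilization = t_tx / cycle = 7.08651e-07/3.38637e-05 = 2.09 %.

2.09 %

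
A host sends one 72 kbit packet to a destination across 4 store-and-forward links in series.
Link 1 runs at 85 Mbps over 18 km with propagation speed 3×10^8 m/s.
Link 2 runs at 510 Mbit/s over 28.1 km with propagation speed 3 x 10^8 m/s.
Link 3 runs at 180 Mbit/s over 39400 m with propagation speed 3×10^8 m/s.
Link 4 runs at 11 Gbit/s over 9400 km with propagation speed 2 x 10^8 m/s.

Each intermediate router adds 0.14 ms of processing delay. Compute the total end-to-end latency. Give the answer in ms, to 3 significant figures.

L = 72000 bits.
Transmission delays (L/R per hop): 0.847059, 0.141176, 0.4, 0.00654545 ms; sum = 1.39478 ms.
Propagation delays (d/s per hop): 0.06, 0.0936667, 0.131333, 47 ms; sum = 47.285 ms.
Processing at 3 router(s): 3 × 0.14 ms = 0.42 ms.
End-to-end = 49.1 ms.

49.1 ms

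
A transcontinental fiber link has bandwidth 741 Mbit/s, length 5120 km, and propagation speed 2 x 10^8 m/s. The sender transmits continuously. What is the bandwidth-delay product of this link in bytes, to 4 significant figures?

Propagation delay = 5120000 / 200000000 = 0.0256 s.
BDP = R × t_prop = 741000000 × 0.0256 = 18969600 bits.
In bytes: 18969600/8 = 2371000 bytes.

2371000 bytes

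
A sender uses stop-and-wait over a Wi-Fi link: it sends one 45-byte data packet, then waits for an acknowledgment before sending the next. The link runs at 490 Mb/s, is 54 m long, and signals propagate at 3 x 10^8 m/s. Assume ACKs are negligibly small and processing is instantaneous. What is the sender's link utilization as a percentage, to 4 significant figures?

t_tx = L/R = 360/490000000 = 7.34694e-07 s.
t_prop = 54/300000000 = 1.8e-07 s; RTT = 3.6e-07 s.
Cycle = t_tx + RTT = 1.09469e-06 s.
Utilization = t_tx / cycle = 7.34694e-07/1.09469e-06 = 67.11 %.

67.11 %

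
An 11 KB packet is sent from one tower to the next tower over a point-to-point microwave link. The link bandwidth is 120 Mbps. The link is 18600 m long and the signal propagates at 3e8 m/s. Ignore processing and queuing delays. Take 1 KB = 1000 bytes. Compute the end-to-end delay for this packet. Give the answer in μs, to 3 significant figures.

795 μs

L = 88000 bits.
Transmission delay = L/R = 88000 / 120000000 = 733.333 μs.
Propagation delay = d/s = 18600 m / 300000000 m/s = 62 μs.
Total = 795 μs.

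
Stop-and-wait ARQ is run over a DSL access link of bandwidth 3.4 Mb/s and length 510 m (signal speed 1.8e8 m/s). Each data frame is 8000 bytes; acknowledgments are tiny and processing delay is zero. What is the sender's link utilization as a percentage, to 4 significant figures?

99.97 %

t_tx = L/R = 64000/3400000 = 0.0188235 s.
t_prop = 510/180000000 = 2.83333e-06 s; RTT = 5.66667e-06 s.
Cycle = t_tx + RTT = 0.0188292 s.
Utilization = t_tx / cycle = 0.0188235/0.0188292 = 99.97 %.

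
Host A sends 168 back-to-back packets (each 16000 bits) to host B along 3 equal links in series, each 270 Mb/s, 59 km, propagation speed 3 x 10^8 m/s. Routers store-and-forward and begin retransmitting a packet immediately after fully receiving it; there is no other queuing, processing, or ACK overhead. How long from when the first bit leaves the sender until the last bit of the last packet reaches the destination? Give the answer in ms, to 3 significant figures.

10.7 ms

Per-hop transmission t_tx = L/R = 16000/270000000 = 0.0592593 ms.
Per-hop propagation t_prop = 59000/300000000 = 0.196667 ms.
Pipeline fill: first packet needs 3·t_tx to clear all hops; remaining 167 packets each add one t_tx.
Total = (3+168-1)·t_tx + 3·t_prop = 170·0.0592593 + 3·0.196667 = 10.7 ms.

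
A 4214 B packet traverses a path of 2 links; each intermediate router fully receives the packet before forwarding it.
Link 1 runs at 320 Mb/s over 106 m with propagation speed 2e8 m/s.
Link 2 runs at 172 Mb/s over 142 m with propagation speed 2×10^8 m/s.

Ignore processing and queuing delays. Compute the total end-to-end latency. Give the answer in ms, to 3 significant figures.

0.303 ms

L = 4214 × 8 = 33712 bits.
Transmission delays (L/R per hop): 0.10535, 0.196 ms; sum = 0.30135 ms.
Propagation delays (d/s per hop): 0.00053, 0.00071 ms; sum = 0.00124 ms.
End-to-end = 0.303 ms.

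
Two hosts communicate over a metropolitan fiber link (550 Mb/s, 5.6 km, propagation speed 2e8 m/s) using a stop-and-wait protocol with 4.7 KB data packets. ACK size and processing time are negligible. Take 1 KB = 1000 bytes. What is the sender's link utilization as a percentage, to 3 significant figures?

t_tx = L/R = 37600/550000000 = 6.83636e-05 s.
t_prop = 5600/200000000 = 2.8e-05 s; RTT = 5.6e-05 s.
Cycle = t_tx + RTT = 0.000124364 s.
Utilization = t_tx / cycle = 6.83636e-05/0.000124364 = 55.0 %.

55.0 %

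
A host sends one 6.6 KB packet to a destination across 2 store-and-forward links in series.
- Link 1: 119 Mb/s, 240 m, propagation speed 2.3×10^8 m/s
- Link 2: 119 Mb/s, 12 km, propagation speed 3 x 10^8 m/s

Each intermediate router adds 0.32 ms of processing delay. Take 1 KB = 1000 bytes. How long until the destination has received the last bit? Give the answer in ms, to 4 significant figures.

1.248 ms

L = 52800 bits.
Transmission delay per hop = L/R = 52800/119000000 = 0.443697 ms; 2 hops → 0.887395 ms.
Propagation delays (d/s per hop): 0.00104348, 0.04 ms; sum = 0.0410435 ms.
Processing at 1 router(s): 1 × 0.32 ms = 0.32 ms.
End-to-end = 1.248 ms.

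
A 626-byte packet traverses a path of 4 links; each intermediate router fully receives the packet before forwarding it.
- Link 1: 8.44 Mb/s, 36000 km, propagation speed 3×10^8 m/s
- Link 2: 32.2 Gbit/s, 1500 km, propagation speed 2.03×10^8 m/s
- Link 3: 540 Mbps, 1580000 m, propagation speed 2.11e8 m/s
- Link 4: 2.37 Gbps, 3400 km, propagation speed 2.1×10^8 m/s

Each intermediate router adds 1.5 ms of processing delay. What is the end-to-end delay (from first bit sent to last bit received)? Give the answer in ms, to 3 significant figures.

L = 626 × 8 = 5008 bits.
Transmission delays (L/R per hop): 0.593365, 0.000155528, 0.00927407, 0.00211308 ms; sum = 0.604908 ms.
Propagation delays (d/s per hop): 120, 7.38916, 7.48815, 16.1905 ms; sum = 151.068 ms.
Processing at 3 router(s): 3 × 1.5 ms = 4.5 ms.
End-to-end = 156 ms.

156 ms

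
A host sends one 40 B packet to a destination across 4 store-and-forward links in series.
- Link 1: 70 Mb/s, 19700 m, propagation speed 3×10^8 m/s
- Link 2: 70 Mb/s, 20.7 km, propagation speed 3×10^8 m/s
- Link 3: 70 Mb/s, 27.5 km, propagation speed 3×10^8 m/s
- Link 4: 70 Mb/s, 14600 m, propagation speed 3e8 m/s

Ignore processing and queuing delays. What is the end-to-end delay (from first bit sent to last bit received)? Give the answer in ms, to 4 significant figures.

L = 40 × 8 = 320 bits.
Transmission delay per hop = L/R = 320/70000000 = 0.00457143 ms; 4 hops → 0.0182857 ms.
Propagation delays (d/s per hop): 0.0656667, 0.069, 0.0916667, 0.0486667 ms; sum = 0.275 ms.
End-to-end = 0.2933 ms.

0.2933 ms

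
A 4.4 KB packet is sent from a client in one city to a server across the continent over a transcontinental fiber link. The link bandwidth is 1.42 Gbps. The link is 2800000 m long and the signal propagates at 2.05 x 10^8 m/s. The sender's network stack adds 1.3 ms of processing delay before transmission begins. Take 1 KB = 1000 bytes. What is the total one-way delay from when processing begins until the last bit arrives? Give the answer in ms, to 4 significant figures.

L = 35200 bits.
Transmission delay = L/R = 35200 / 1420000000 = 0.0247887 ms.
Propagation delay = d/s = 2800000 m / 2.05e+08 m/s = 13.6585 ms.
Plus processing delay 1.3 ms = 1.3 ms.
Total = 14.98 ms.

14.98 ms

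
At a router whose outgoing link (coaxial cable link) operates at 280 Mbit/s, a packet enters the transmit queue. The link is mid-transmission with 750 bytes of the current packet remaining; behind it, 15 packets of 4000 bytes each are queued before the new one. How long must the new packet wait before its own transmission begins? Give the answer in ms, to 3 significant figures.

1.74 ms

Each queued packet: L/R = 32000/280000000 = 0.114286 ms.
15 queued → 1.71429 ms.
Plus remaining 6000 bits of current packet: 0.0214286 ms.
Queuing delay = 1.74 ms.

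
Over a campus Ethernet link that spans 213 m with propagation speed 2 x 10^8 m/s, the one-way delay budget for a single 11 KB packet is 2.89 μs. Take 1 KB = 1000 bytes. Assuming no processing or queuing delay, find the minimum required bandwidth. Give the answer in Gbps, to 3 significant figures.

L = 88000 bits.
Propagation delay = 213 / 200000000 = 1.065 μs.
Transmission budget = 2.89 − 1.065 = 1.825 μs.
R ≥ L / t_tx = 88000 bits / 1.825e-06 s = 48.2 Gbps.

48.2 Gbps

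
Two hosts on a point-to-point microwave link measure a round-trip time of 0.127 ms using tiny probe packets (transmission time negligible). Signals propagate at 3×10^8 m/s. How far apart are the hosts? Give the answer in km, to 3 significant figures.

One-way propagation = RTT/2 = 0.0635 ms.
d = s × t = 300000000 × 6.35e-05 = 19.1 km.

19.1 km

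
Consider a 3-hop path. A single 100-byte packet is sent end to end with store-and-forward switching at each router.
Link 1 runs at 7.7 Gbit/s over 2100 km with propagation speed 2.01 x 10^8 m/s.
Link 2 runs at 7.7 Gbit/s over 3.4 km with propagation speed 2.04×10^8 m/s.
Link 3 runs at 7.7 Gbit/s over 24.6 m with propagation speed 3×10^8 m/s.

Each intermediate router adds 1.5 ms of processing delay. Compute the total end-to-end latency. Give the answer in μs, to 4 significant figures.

13460 μs

L = 100 × 8 = 800 bits.
Transmission delay per hop = L/R = 800/7700000000 = 0.103896 μs; 3 hops → 0.311688 μs.
Propagation delays (d/s per hop): 10447.8, 16.6667, 0.082 μs; sum = 10464.5 μs.
Processing at 2 router(s): 2 × 1.5 ms = 3000 μs.
End-to-end = 13460 μs.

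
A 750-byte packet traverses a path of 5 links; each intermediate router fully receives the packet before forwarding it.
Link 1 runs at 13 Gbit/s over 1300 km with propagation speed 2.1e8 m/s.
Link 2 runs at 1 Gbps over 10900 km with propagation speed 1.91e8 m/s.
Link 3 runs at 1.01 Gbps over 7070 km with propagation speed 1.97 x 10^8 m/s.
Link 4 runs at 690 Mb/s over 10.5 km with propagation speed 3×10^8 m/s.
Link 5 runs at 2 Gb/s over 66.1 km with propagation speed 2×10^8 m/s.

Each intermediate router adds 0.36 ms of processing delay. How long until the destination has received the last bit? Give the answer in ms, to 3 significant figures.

101 ms

L = 750 × 8 = 6000 bits.
Transmission delays (L/R per hop): 0.000461538, 0.006, 0.00594059, 0.00869565, 0.003 ms; sum = 0.0240978 ms.
Propagation delays (d/s per hop): 6.19048, 57.0681, 35.8883, 0.035, 0.3305 ms; sum = 99.5124 ms.
Processing at 4 router(s): 4 × 0.36 ms = 1.44 ms.
End-to-end = 101 ms.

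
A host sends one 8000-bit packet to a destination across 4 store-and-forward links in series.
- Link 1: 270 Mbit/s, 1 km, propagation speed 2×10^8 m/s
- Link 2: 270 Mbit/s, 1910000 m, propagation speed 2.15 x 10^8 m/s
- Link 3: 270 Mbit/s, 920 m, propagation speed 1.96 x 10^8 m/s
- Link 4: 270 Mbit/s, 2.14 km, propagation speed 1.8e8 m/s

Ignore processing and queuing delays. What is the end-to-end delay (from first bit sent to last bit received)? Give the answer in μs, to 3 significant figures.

9020 μs

Transmission delay per hop = L/R = 8000/270000000 = 29.6296 μs; 4 hops → 118.519 μs.
Propagation delays (d/s per hop): 5, 8883.72, 4.69388, 11.8889 μs; sum = 8905.3 μs.
End-to-end = 9020 μs.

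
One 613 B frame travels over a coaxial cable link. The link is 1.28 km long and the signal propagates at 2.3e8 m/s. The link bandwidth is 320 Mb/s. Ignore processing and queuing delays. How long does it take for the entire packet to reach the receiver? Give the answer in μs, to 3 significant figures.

L = 613 × 8 = 4904 bits.
Transmission delay = L/R = 4904 / 320000000 = 15.325 μs.
Propagation delay = d/s = 1280 m / 2.3e+08 m/s = 5.56522 μs.
Total = 20.9 μs.

20.9 μs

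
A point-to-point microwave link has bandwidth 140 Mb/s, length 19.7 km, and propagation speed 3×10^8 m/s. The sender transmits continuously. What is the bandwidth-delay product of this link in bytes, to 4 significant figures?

1149 bytes

Propagation delay = 19700 / 300000000 = 6.56667e-05 s.
BDP = R × t_prop = 140000000 × 6.56667e-05 = 9193.33 bits.
In bytes: 9193.33/8 = 1149 bytes.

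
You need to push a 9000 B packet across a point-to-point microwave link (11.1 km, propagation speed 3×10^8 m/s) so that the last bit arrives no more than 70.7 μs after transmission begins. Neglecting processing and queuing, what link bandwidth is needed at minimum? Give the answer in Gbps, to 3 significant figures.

2.14 Gbps

L = 72000 bits.
Propagation delay = 11100 / 300000000 = 37 μs.
Transmission budget = 70.7 − 37 = 33.7 μs.
R ≥ L / t_tx = 72000 bits / 3.37e-05 s = 2.14 Gbps.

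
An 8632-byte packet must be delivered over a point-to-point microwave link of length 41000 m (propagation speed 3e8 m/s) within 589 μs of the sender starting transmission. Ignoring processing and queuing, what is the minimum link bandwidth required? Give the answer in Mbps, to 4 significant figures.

L = 69056 bits.
Propagation delay = 41000 / 300000000 = 136.667 μs.
Transmission budget = 589 − 136.667 = 452.333 μs.
R ≥ L / t_tx = 69056 bits / 0.000452333 s = 152.7 Mbps.

152.7 Mbps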